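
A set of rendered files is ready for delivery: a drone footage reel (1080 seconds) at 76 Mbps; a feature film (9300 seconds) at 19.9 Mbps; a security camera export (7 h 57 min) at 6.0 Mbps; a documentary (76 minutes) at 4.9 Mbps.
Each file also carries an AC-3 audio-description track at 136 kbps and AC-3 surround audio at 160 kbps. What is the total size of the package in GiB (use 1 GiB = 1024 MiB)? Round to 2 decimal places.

Audio total: 136 + 160 = 296 kbps = 0.296 Mbps.
drone footage reel: 76.296 Mbps × 1080 s = 82399.7 Mb
feature film: 20.196 Mbps × 9300 s = 187822.8 Mb
security camera export: 6.296 Mbps × 28620 s = 180191.5 Mb
documentary: 5.196 Mbps × 4560 s = 23693.8 Mb
Total: 474107.8 Mb = 59263.5 MB.
= 55.19 GiB.

55.19 GiB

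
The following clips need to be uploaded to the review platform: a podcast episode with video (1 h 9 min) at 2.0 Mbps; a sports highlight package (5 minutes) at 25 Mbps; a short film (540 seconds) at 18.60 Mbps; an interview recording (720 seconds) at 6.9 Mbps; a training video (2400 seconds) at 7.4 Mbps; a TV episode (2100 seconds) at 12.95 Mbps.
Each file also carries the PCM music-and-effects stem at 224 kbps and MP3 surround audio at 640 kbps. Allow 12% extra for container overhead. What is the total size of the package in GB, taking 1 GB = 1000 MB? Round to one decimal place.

11.8 GB

Audio total: 224 + 640 = 864 kbps = 0.864 Mbps.
podcast episode with video: 2.864 Mbps × 4140 s × 1.12 = 13279.8 Mb
sports highlight package: 25.864 Mbps × 300 s × 1.12 = 8690.3 Mb
short film: 19.464 Mbps × 540 s × 1.12 = 11771.8 Mb
interview recording: 7.764 Mbps × 720 s × 1.12 = 6260.9 Mb
training video: 8.264 Mbps × 2400 s × 1.12 = 22213.6 Mb
TV episode: 13.814 Mbps × 2100 s × 1.12 = 32490.5 Mb
Total: 94707.0 Mb = 11838.4 MB.
= 11.84 GB.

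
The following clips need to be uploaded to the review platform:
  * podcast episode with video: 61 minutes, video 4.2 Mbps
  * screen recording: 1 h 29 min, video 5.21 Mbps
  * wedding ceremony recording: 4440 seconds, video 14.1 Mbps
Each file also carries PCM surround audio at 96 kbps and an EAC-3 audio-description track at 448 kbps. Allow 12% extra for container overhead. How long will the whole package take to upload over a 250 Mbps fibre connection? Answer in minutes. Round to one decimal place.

8.4 minutes

Audio total: 96 + 448 = 544 kbps = 0.544 Mbps.
podcast episode with video: 4.744 Mbps × 3660 s × 1.12 = 19446.6 Mb
screen recording: 5.754 Mbps × 5340 s × 1.12 = 34413.5 Mb
wedding ceremony recording: 14.644 Mbps × 4440 s × 1.12 = 72821.7 Mb
Total: 126681.8 Mb = 15835.2 MB.
At 250 Mbps: 126681.8 / 250 = 507 s ≈ 8.45 minutes.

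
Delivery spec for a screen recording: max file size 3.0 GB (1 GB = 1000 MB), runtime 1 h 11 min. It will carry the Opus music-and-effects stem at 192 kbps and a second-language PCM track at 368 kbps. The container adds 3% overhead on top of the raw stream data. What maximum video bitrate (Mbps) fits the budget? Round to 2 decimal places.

4.91 Mbps

Budget: 3.0 GB = 24000.0 Mb.
Stream payload after overhead: 24000.0 / 1.03 = 23301.0 Mb.
1 h 11 min = 71 min = 4260 s
Total bitrate budget: 23301.0 Mb / 4260 s = 5.470 Mbps.
Audio total: 192 + 368 = 560 kbps = 0.560 Mbps.
Video: 5.470 − 0.560 = 4.910 Mbps.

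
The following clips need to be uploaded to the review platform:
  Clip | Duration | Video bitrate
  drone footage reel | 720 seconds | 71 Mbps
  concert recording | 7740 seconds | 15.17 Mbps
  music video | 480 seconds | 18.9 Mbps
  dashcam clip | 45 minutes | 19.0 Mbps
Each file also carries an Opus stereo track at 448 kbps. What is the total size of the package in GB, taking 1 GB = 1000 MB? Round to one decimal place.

29.3 GB

Audio: 448 kbps = 0.448 Mbps.
drone footage reel: 71.448 Mbps × 720 s = 51442.6 Mb
concert recording: 15.618 Mbps × 7740 s = 120883.3 Mb
music video: 19.348 Mbps × 480 s = 9287.0 Mb
dashcam clip: 19.448 Mbps × 2700 s = 52509.6 Mb
Total: 234122.5 Mb = 29265.3 MB.
= 29.27 GB.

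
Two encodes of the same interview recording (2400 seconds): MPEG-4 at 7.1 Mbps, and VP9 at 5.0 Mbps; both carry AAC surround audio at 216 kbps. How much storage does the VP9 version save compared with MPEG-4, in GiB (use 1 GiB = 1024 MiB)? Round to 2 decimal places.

Audio: 216 kbps = 0.216 Mbps.
MPEG-4: 7.316 Mbps × 2400 s = 17558.4 Mb = 2.044 GiB.
VP9: 5.216 Mbps × 2400 s = 12518.4 Mb = 1.457 GiB.
Saving: 2.044 − 1.457 = 0.587 GiB.

0.59 GiB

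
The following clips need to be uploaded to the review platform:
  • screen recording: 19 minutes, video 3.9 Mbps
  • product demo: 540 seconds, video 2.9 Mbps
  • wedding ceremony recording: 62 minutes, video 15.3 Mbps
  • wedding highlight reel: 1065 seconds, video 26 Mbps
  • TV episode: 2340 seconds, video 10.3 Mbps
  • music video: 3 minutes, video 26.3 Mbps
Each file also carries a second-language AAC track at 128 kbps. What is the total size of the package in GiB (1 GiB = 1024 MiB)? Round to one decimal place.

14.0 GiB

Audio: 128 kbps = 0.128 Mbps.
screen recording: 4.028 Mbps × 1140 s = 4591.9 Mb
product demo: 3.028 Mbps × 540 s = 1635.1 Mb
wedding ceremony recording: 15.428 Mbps × 3720 s = 57392.2 Mb
wedding highlight reel: 26.128 Mbps × 1065 s = 27826.3 Mb
TV episode: 10.428 Mbps × 2340 s = 24401.5 Mb
music video: 26.428 Mbps × 180 s = 4757.0 Mb
Total: 120604.1 Mb = 15075.5 MB.
= 14.04 GiB.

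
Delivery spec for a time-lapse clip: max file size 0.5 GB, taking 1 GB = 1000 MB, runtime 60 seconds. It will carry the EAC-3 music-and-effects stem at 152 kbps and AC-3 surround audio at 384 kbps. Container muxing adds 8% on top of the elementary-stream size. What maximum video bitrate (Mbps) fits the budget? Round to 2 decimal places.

61.19 Mbps

Budget: 0.5 GB = 4000.0 Mb.
Stream payload after overhead: 4000.0 / 1.08 = 3703.7 Mb.
Total bitrate budget: 3703.7 Mb / 60 s = 61.728 Mbps.
Audio total: 152 + 384 = 536 kbps = 0.536 Mbps.
Video: 61.728 − 0.536 = 61.192 Mbps.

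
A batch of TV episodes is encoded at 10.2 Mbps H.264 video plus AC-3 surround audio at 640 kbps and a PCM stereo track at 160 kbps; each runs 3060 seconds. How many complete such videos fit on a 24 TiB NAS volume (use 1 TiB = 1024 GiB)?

Audio total: 640 + 160 = 800 kbps = 0.800 Mbps.
Total bitrate: 11.000 Mbps.
Per item: 11.000 Mbps × 3060 s = 33,660 Mb = 4,208 MB.
Capacity: 24 TiB = 211,106,233 Mb; 6271.72 items → 6271 complete.

6271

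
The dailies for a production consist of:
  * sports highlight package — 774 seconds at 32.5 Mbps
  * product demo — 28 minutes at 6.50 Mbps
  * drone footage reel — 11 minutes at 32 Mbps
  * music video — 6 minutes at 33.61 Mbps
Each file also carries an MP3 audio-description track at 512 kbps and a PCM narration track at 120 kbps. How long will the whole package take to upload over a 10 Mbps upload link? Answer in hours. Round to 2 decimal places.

1.99 hours

Audio total: 512 + 120 = 632 kbps = 0.632 Mbps.
sports highlight package: 33.132 Mbps × 774 s = 25644.2 Mb
product demo: 7.132 Mbps × 1680 s = 11981.8 Mb
drone footage reel: 32.632 Mbps × 660 s = 21537.1 Mb
music video: 34.242 Mbps × 360 s = 12327.1 Mb
Total: 71490.2 Mb = 8936.3 MB.
At 10 Mbps: 71490.2 / 10 = 7149 s ≈ 1.99 hours.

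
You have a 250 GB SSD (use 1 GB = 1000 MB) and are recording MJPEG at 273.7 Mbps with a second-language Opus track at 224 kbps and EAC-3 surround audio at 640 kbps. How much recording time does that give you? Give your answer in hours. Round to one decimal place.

Audio total: 224 + 640 = 864 kbps = 0.864 Mbps.
Total bitrate: 273.7 + 0.864 = 274.564 Mbps.
Capacity: 250 GB = 2,000,000 Mb.
Recording time: 2,000,000 / 274.564 = 7,284 s ≈ 2.02 hours.

2.0 hours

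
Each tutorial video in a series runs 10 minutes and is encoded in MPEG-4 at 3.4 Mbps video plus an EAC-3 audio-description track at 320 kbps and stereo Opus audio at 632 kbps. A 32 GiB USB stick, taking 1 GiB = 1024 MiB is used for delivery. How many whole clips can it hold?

105

10 min = 600 s
Audio total: 320 + 632 = 952 kbps = 0.952 Mbps.
Total bitrate: 4.352 Mbps.
Per item: 4.352 Mbps × 600 s = 2,611 Mb = 326.4 MB.
Capacity: 32 GiB = 274,878 Mb; 105.27 items → 105 complete.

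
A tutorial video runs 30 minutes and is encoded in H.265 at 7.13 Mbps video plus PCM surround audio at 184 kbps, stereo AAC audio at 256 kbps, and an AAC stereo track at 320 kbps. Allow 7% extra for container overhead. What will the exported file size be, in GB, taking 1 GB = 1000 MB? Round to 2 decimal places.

30 min = 1800 s
Audio total: 184 + 256 + 320 = 760 kbps = 0.760 Mbps.
Total bitrate: 7.13 + 0.760 = 7.890 Mbps.
Stream data: 7.890 Mbps × 1800 s = 14202.0 Mb.
With 7% container overhead: ×1.07.
15,196 Mb ÷ 8 = 1,900 MB → 1.900 GB.

1.90 GB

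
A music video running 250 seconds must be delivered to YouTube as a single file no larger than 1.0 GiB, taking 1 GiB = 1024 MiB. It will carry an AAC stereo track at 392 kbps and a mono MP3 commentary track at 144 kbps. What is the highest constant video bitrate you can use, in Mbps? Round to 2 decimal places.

Budget: 1.0 GiB = 8589.9 Mb.
Total bitrate budget: 8589.9 Mb / 250 s = 34.360 Mbps.
Audio total: 392 + 144 = 536 kbps = 0.536 Mbps.
Video: 34.360 − 0.536 = 33.824 Mbps.

33.82 Mbps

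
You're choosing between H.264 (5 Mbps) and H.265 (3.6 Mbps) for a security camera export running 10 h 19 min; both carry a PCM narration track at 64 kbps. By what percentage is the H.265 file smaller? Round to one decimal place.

10 h 19 min = 619 min = 37140 s
Audio: 64 kbps = 0.064 Mbps.
H.264: 5.064 Mbps × 37140 s = 188077.0 Mb = 21.895 GiB.
H.265: 3.664 Mbps × 37140 s = 136081.0 Mb = 15.842 GiB.
Reduction: (1 − 15.842/21.895) × 100 = 27.65%.

27.6%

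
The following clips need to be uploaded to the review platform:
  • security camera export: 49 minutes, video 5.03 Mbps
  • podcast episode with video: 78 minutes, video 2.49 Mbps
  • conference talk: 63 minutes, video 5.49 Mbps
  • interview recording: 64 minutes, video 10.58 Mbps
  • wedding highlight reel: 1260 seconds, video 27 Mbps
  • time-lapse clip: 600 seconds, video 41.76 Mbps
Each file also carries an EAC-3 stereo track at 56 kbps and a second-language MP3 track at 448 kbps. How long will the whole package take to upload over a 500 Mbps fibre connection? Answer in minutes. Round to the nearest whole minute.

5 minutes

Audio total: 56 + 448 = 504 kbps = 0.504 Mbps.
security camera export: 5.534 Mbps × 2940 s = 16270.0 Mb
podcast episode with video: 2.994 Mbps × 4680 s = 14011.9 Mb
conference talk: 5.994 Mbps × 3780 s = 22657.3 Mb
interview recording: 11.084 Mbps × 3840 s = 42562.6 Mb
wedding highlight reel: 27.504 Mbps × 1260 s = 34655.0 Mb
time-lapse clip: 42.264 Mbps × 600 s = 25358.4 Mb
Total: 155515.2 Mb = 19439.4 MB.
At 500 Mbps: 155515.2 / 500 = 311 s ≈ 5.18 minutes.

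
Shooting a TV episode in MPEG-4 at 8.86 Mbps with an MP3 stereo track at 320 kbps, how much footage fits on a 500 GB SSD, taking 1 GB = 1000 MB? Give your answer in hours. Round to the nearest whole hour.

Audio: 320 kbps = 0.320 Mbps.
Total bitrate: 8.86 + 0.320 = 9.180 Mbps.
Capacity: 500 GB = 4,000,000 Mb.
Recording time: 4,000,000 / 9.180 = 435,730 s ≈ 121 hours.

121 hours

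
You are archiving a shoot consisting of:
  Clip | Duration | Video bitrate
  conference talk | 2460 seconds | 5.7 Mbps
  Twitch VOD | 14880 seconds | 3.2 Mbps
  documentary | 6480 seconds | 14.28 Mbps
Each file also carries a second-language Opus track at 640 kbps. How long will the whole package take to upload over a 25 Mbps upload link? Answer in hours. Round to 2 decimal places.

1.88 hours

Audio: 640 kbps = 0.640 Mbps.
conference talk: 6.340 Mbps × 2460 s = 15596.4 Mb
Twitch VOD: 3.840 Mbps × 14880 s = 57139.2 Mb
documentary: 14.920 Mbps × 6480 s = 96681.6 Mb
Total: 169417.2 Mb = 21177.2 MB.
At 25 Mbps: 169417.2 / 25 = 6777 s ≈ 1.88 hours.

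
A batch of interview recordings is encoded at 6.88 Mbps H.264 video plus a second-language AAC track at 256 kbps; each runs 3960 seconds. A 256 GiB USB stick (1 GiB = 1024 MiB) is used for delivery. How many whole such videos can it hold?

77

Audio: 256 kbps = 0.256 Mbps.
Total bitrate: 7.136 Mbps.
Per item: 7.136 Mbps × 3960 s = 28,259 Mb = 3,532 MB.
Capacity: 256 GiB = 2,199,023 Mb; 77.82 items → 77 complete.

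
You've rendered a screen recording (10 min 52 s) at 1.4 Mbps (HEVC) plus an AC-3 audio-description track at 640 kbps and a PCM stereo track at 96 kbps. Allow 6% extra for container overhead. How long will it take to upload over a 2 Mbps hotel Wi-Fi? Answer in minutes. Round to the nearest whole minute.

12 minutes

10 min 52 s = 652 s
Audio total: 640 + 96 = 736 kbps = 0.736 Mbps.
Total bitrate: 2.136 Mbps.
File: 2.136 Mbps × 652 s = 1392.7 Mb.
With 6% container overhead: ×1.06. → 1476.2 Mb.
At 2 Mbps: 1476.2 / 2 = 738.1 s ≈ 12.3 minutes.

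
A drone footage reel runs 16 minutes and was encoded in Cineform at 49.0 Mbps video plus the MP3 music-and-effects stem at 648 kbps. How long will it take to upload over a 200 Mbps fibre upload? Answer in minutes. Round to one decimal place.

4.0 minutes

16 min = 960 s
Audio: 648 kbps = 0.648 Mbps.
Total bitrate: 49.648 Mbps.
File: 49.648 Mbps × 960 s = 47662.1 Mb.
At 200 Mbps: 47662.1 / 200 = 238.3 s ≈ 3.97 minutes.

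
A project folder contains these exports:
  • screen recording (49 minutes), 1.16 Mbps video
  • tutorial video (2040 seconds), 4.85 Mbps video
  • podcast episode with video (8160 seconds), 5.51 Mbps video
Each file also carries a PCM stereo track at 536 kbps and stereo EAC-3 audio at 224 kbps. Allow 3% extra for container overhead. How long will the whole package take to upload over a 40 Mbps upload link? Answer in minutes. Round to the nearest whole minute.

29 minutes

Audio total: 536 + 224 = 760 kbps = 0.760 Mbps.
screen recording: 1.920 Mbps × 2940 s × 1.03 = 5814.1 Mb
tutorial video: 5.610 Mbps × 2040 s × 1.03 = 11787.7 Mb
podcast episode with video: 6.270 Mbps × 8160 s × 1.03 = 52698.1 Mb
Total: 70300.0 Mb = 8787.5 MB.
At 40 Mbps: 70300.0 / 40 = 1757 s ≈ 29.3 minutes.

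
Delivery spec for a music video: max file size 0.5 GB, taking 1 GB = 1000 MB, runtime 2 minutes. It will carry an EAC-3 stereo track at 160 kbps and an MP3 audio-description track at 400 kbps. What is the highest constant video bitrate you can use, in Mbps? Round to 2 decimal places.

32.77 Mbps

Budget: 0.5 GB = 4000.0 Mb.
2 min = 120 s
Total bitrate budget: 4000.0 Mb / 120 s = 33.333 Mbps.
Audio total: 160 + 400 = 560 kbps = 0.560 Mbps.
Video: 33.333 − 0.560 = 32.773 Mbps.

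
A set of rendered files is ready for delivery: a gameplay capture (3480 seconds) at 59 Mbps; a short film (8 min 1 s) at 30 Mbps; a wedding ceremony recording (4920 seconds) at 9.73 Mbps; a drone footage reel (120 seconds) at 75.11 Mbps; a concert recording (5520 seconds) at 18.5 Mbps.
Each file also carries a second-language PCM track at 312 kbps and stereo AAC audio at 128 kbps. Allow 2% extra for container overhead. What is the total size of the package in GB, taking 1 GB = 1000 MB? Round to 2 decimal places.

49.11 GB

Audio total: 312 + 128 = 440 kbps = 0.440 Mbps.
gameplay capture: 59.440 Mbps × 3480 s × 1.02 = 210988.2 Mb
short film: 30.440 Mbps × 481 s × 1.02 = 14934.5 Mb
wedding ceremony recording: 10.170 Mbps × 4920 s × 1.02 = 51037.1 Mb
drone footage reel: 75.550 Mbps × 120 s × 1.02 = 9247.3 Mb
concert recording: 18.940 Mbps × 5520 s × 1.02 = 106639.8 Mb
Total: 392846.9 Mb = 49105.9 MB.
= 49.11 GB.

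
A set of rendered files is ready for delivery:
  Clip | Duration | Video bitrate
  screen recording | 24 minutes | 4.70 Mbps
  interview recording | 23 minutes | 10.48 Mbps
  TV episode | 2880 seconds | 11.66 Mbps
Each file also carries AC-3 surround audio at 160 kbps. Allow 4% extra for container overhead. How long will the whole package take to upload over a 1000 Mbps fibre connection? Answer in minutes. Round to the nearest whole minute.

1 minutes

Audio: 160 kbps = 0.160 Mbps.
screen recording: 4.860 Mbps × 1440 s × 1.04 = 7278.3 Mb
interview recording: 10.640 Mbps × 1380 s × 1.04 = 15270.5 Mb
TV episode: 11.820 Mbps × 2880 s × 1.04 = 35403.3 Mb
Total: 57952.1 Mb = 7244.0 MB.
At 1000 Mbps: 57952.1 / 1000 = 58 s ≈ 0.966 minutes.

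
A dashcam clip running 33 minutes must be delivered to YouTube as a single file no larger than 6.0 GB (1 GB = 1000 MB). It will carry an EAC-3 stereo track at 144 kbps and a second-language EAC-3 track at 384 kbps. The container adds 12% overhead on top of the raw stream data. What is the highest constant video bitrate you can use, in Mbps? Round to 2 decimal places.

Budget: 6.0 GB = 48000.0 Mb.
Stream payload after overhead: 48000.0 / 1.12 = 42857.1 Mb.
33 min = 1980 s
Total bitrate budget: 42857.1 Mb / 1980 s = 21.645 Mbps.
Audio total: 144 + 384 = 528 kbps = 0.528 Mbps.
Video: 21.645 − 0.528 = 21.117 Mbps.

21.12 Mbps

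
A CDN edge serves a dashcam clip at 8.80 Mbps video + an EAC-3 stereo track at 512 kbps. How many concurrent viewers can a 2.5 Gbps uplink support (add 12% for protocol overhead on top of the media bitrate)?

Audio: 512 kbps = 0.512 Mbps.
Per-viewer media rate: 9.312 Mbps.
On the wire with 12% overhead: 10.429 Mbps.
2.5 Gbps = 2,500 Mbps; 2,500 / 10.429 = 239.71 → 239 viewers.

239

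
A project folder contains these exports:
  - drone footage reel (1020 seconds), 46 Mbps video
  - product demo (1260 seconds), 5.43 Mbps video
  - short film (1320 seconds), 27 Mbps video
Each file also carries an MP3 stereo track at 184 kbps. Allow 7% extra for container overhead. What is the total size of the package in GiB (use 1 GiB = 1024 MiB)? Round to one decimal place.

Audio: 184 kbps = 0.184 Mbps.
drone footage reel: 46.184 Mbps × 1020 s × 1.07 = 50405.2 Mb
product demo: 5.614 Mbps × 1260 s × 1.07 = 7568.8 Mb
short film: 27.184 Mbps × 1320 s × 1.07 = 38394.7 Mb
Total: 96368.7 Mb = 12046.1 MB.
= 11.22 GiB.

11.2 GiB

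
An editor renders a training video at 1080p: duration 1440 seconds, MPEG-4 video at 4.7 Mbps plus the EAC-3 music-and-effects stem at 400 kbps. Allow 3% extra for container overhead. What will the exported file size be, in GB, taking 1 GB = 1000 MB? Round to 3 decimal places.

Audio: 400 kbps = 0.400 Mbps.
Total bitrate: 4.7 + 0.400 = 5.100 Mbps.
Stream data: 5.100 Mbps × 1440 s = 7344.0 Mb.
With 3% container overhead: ×1.03.
7,564 Mb ÷ 8 = 945.5 MB → 0.9455 GB.

0.946 GB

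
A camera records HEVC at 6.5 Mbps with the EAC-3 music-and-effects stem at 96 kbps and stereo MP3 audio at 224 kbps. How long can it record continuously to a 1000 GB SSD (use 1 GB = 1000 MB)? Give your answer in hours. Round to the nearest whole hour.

326 hours

Audio total: 96 + 224 = 320 kbps = 0.320 Mbps.
Total bitrate: 6.5 + 0.320 = 6.820 Mbps.
Capacity: 1000 GB = 8,000,000 Mb.
Recording time: 8,000,000 / 6.820 = 1,173,021 s ≈ 326 hours.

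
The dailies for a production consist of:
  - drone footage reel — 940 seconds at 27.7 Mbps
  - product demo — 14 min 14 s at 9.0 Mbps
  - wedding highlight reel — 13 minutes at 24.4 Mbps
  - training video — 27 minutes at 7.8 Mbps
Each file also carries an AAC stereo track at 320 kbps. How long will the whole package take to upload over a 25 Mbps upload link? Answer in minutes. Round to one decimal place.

44.5 minutes

Audio: 320 kbps = 0.320 Mbps.
drone footage reel: 28.020 Mbps × 940 s = 26338.8 Mb
product demo: 9.320 Mbps × 854 s = 7959.3 Mb
wedding highlight reel: 24.720 Mbps × 780 s = 19281.6 Mb
training video: 8.120 Mbps × 1620 s = 13154.4 Mb
Total: 66734.1 Mb = 8341.8 MB.
At 25 Mbps: 66734.1 / 25 = 2669 s ≈ 44.5 minutes.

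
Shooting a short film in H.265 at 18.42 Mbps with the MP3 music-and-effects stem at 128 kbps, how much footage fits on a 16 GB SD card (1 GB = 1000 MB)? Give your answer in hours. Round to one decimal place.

1.9 hours

Audio: 128 kbps = 0.128 Mbps.
Total bitrate: 18.42 + 0.128 = 18.548 Mbps.
Capacity: 16 GB = 128,000 Mb.
Recording time: 128,000 / 18.548 = 6,901 s ≈ 1.92 hours.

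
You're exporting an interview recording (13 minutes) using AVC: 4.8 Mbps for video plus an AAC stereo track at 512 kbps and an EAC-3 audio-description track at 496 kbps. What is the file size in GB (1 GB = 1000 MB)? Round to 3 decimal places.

13 min = 780 s
Audio total: 512 + 496 = 1008 kbps = 1.008 Mbps.
Total bitrate: 4.8 + 1.008 = 5.808 Mbps.
Stream data: 5.808 Mbps × 780 s = 4530.2 Mb.
4,530 Mb ÷ 8 = 566.3 MB → 0.5663 GB.

0.566 GB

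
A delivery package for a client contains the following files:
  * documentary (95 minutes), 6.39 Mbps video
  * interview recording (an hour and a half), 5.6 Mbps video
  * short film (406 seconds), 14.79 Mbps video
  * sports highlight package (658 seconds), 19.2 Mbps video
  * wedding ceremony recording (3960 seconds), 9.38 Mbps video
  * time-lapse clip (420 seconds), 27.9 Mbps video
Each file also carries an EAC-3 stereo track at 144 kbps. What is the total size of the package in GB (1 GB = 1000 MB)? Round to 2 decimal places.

Audio: 144 kbps = 0.144 Mbps.
documentary: 6.534 Mbps × 5700 s = 37243.8 Mb
interview recording: 5.744 Mbps × 5400 s = 31017.6 Mb
short film: 14.934 Mbps × 406 s = 6063.2 Mb
sports highlight package: 19.344 Mbps × 658 s = 12728.4 Mb
wedding ceremony recording: 9.524 Mbps × 3960 s = 37715.0 Mb
time-lapse clip: 28.044 Mbps × 420 s = 11778.5 Mb
Total: 136546.5 Mb = 17068.3 MB.
= 17.07 GB.

17.07 GB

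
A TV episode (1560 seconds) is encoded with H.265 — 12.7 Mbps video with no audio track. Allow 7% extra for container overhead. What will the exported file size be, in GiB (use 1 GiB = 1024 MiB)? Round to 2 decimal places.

Total bitrate: 12.7 Mbps.
Stream data: 12.700 Mbps × 1560 s = 19812.0 Mb.
With 7% container overhead: ×1.07.
21,199 Mb = 2,649,855,000 bytes ÷ 1,073,741,824 = 2.468 GiB.

2.47 GiB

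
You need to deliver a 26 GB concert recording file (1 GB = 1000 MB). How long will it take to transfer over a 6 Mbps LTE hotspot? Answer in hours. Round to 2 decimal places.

9.63 hours

File: 26 GB = 208000.0 Mb.
At 6 Mbps: 208000.0 / 6 = 34666.7 s ≈ 9.63 hours.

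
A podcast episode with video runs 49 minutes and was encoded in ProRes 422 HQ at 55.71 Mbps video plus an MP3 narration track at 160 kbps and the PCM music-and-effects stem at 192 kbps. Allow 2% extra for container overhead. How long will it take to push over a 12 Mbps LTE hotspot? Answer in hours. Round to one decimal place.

3.9 hours

49 min = 2940 s
Audio total: 160 + 192 = 352 kbps = 0.352 Mbps.
Total bitrate: 56.062 Mbps.
File: 56.062 Mbps × 2940 s = 164822.3 Mb.
With 2% container overhead: ×1.02. → 168118.7 Mb.
At 12 Mbps: 168118.7 / 12 = 14009.9 s ≈ 3.89 hours.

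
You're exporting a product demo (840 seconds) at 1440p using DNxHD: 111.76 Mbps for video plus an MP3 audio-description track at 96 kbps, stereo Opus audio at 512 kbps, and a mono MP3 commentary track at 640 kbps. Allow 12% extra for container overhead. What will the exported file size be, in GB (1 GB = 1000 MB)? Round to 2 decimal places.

Audio total: 96 + 512 + 640 = 1248 kbps = 1.248 Mbps.
Total bitrate: 111.76 + 1.248 = 113.008 Mbps.
Stream data: 113.008 Mbps × 840 s = 94926.7 Mb.
With 12% container overhead: ×1.12.
106,318 Mb ÷ 8 = 13,290 MB → 13.29 GB.

13.29 GB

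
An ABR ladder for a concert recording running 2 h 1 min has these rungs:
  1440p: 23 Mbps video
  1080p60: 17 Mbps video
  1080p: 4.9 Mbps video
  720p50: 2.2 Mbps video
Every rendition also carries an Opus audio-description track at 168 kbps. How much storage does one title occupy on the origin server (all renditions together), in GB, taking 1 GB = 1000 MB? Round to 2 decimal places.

2 h 1 min = 121 min = 7260 s
Audio: 168 kbps = 0.168 Mbps.
Sum of rendition bitrates: (23+0.168) + (17+0.168) + (4.9+0.168) + (2.2+0.168) = 47.772 Mbps.
× 7260 s = 346,825 Mb = 43,353 MB = 43.35 GB.

43.35 GB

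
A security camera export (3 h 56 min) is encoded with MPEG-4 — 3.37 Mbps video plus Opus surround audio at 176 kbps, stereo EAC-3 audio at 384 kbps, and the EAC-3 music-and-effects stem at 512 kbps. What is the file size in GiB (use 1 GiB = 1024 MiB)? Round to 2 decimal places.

7.32 GiB

3 h 56 min = 236 min = 14160 s
Audio total: 176 + 384 + 512 = 1072 kbps = 1.072 Mbps.
Total bitrate: 3.37 + 1.072 = 4.442 Mbps.
Stream data: 4.442 Mbps × 14160 s = 62898.7 Mb.
62,899 Mb = 7,862,340,000 bytes ÷ 1,073,741,824 = 7.322 GiB.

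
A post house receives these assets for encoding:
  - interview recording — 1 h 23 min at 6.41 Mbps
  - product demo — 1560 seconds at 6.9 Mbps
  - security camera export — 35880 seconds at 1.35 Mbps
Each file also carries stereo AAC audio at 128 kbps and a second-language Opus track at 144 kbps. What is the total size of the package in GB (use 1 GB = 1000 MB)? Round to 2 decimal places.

12.83 GB

Audio total: 128 + 144 = 272 kbps = 0.272 Mbps.
interview recording: 6.682 Mbps × 4980 s = 33276.4 Mb
product demo: 7.172 Mbps × 1560 s = 11188.3 Mb
security camera export: 1.622 Mbps × 35880 s = 58197.4 Mb
Total: 102662.0 Mb = 12832.8 MB.
= 12.83 GB.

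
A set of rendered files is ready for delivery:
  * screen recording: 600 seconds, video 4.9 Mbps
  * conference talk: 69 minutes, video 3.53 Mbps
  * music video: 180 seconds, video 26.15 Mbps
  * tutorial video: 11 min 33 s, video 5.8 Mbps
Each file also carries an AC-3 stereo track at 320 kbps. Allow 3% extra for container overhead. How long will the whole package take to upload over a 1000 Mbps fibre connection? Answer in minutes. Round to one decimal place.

0.5 minutes

Audio: 320 kbps = 0.320 Mbps.
screen recording: 5.220 Mbps × 600 s × 1.03 = 3226.0 Mb
conference talk: 3.850 Mbps × 4140 s × 1.03 = 16417.2 Mb
music video: 26.470 Mbps × 180 s × 1.03 = 4907.5 Mb
tutorial video: 6.120 Mbps × 693 s × 1.03 = 4368.4 Mb
Total: 28919.1 Mb = 3614.9 MB.
At 1000 Mbps: 28919.1 / 1000 = 29 s ≈ 0.482 minutes.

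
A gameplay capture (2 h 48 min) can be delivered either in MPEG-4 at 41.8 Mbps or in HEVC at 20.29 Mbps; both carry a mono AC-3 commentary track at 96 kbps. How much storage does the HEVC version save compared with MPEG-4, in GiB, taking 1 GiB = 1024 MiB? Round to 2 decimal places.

2 h 48 min = 168 min = 10080 s
Audio: 96 kbps = 0.096 Mbps.
MPEG-4: 41.896 Mbps × 10080 s = 422311.7 Mb = 49.164 GiB.
HEVC: 20.386 Mbps × 10080 s = 205490.9 Mb = 23.922 GiB.
Saving: 49.164 − 23.922 = 25.241 GiB.

25.24 GiB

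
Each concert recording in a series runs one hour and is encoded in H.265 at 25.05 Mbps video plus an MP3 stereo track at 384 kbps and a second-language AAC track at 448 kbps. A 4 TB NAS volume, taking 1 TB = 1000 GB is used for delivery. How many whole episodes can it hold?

343

1 h = 3600 s
Audio total: 384 + 448 = 832 kbps = 0.832 Mbps.
Total bitrate: 25.882 Mbps.
Per item: 25.882 Mbps × 3600 s = 93,175 Mb = 11,647 MB.
Capacity: 4 TB = 32,000,000 Mb; 343.44 items → 343 complete.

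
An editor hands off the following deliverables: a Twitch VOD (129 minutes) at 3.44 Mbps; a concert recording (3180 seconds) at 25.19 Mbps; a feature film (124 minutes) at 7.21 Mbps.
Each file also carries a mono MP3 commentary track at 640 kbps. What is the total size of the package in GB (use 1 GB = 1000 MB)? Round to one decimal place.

21.5 GB

Audio: 640 kbps = 0.640 Mbps.
Twitch VOD: 4.080 Mbps × 7740 s = 31579.2 Mb
concert recording: 25.830 Mbps × 3180 s = 82139.4 Mb
feature film: 7.850 Mbps × 7440 s = 58404.0 Mb
Total: 172122.6 Mb = 21515.3 MB.
= 21.52 GB.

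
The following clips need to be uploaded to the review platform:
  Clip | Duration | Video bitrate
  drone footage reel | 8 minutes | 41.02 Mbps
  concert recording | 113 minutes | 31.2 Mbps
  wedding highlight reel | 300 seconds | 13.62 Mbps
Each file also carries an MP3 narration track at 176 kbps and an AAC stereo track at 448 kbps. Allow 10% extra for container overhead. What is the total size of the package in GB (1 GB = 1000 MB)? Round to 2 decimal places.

33.00 GB

Audio total: 176 + 448 = 624 kbps = 0.624 Mbps.
drone footage reel: 41.644 Mbps × 480 s × 1.10 = 21988.0 Mb
concert recording: 31.824 Mbps × 6780 s × 1.10 = 237343.4 Mb
wedding highlight reel: 14.244 Mbps × 300 s × 1.10 = 4700.5 Mb
Total: 264031.9 Mb = 33004.0 MB.
= 33.00 GB.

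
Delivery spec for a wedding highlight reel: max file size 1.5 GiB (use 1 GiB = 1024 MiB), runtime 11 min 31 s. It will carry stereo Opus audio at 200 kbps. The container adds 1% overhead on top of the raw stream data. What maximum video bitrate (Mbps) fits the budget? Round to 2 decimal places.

Budget: 1.5 GiB = 12884.9 Mb.
Stream payload after overhead: 12884.9 / 1.01 = 12757.3 Mb.
11 min 31 s = 691 s
Total bitrate budget: 12757.3 Mb / 691 s = 18.462 Mbps.
Audio: 200 kbps = 0.200 Mbps.
Video: 18.462 − 0.200 = 18.262 Mbps.

18.26 Mbps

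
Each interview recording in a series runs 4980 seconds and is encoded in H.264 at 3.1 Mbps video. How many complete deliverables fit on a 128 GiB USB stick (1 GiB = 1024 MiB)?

Per item: 3.100 Mbps × 4980 s = 15,438 Mb = 1,930 MB.
Capacity: 128 GiB = 1,099,512 Mb; 71.22 items → 71 complete.

71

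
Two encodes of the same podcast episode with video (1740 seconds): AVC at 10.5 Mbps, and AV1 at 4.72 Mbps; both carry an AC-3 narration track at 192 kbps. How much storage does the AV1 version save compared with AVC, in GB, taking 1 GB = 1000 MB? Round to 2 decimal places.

Audio: 192 kbps = 0.192 Mbps.
AVC: 10.692 Mbps × 1740 s = 18604.1 Mb = 2.326 GB.
AV1: 4.912 Mbps × 1740 s = 8546.9 Mb = 1.068 GB.
Saving: 2.326 − 1.068 = 1.257 GB.

1.26 GB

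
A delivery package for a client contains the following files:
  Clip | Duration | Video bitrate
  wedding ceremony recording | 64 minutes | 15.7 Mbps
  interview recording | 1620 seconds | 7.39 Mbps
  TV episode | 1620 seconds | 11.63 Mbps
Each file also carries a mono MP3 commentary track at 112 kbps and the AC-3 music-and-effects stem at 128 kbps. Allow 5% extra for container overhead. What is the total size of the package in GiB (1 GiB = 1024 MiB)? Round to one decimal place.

11.3 GiB

Audio total: 112 + 128 = 240 kbps = 0.240 Mbps.
wedding ceremony recording: 15.940 Mbps × 3840 s × 1.05 = 64270.1 Mb
interview recording: 7.630 Mbps × 1620 s × 1.05 = 12978.6 Mb
TV episode: 11.870 Mbps × 1620 s × 1.05 = 20190.9 Mb
Total: 97439.6 Mb = 12179.9 MB.
= 11.34 GiB.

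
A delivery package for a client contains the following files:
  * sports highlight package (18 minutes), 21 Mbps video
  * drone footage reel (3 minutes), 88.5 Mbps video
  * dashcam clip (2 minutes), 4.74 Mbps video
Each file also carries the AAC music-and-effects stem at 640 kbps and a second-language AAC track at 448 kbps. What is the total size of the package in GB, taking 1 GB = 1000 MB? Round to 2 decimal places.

Audio total: 640 + 448 = 1088 kbps = 1.088 Mbps.
sports highlight package: 22.088 Mbps × 1080 s = 23855.0 Mb
drone footage reel: 89.588 Mbps × 180 s = 16125.8 Mb
dashcam clip: 5.828 Mbps × 120 s = 699.4 Mb
Total: 40680.2 Mb = 5085.0 MB.
= 5.085 GB.

5.09 GB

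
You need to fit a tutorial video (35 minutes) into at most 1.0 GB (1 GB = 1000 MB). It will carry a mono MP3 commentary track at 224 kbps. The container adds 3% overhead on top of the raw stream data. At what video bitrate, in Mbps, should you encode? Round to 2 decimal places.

Budget: 1.0 GB = 8000.0 Mb.
Stream payload after overhead: 8000.0 / 1.03 = 7767.0 Mb.
35 min = 2100 s
Total bitrate budget: 7767.0 Mb / 2100 s = 3.699 Mbps.
Audio: 224 kbps = 0.224 Mbps.
Video: 3.699 − 0.224 = 3.475 Mbps.

3.47 Mbps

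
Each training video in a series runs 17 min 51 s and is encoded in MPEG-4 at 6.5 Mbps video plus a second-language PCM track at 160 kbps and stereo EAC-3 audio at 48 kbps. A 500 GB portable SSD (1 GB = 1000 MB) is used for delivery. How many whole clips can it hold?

556

17 min 51 s = 1071 s
Audio total: 160 + 48 = 208 kbps = 0.208 Mbps.
Total bitrate: 6.708 Mbps.
Per item: 6.708 Mbps × 1071 s = 7,184 Mb = 898.0 MB.
Capacity: 500 GB = 4,000,000 Mb; 556.77 items → 556 complete.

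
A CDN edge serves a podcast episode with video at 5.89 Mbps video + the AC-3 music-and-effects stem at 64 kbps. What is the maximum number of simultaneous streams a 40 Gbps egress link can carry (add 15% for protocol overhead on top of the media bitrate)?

Audio: 64 kbps = 0.064 Mbps.
Per-viewer media rate: 5.954 Mbps.
On the wire with 15% overhead: 6.847 Mbps.
40 Gbps = 40,000 Mbps; 40,000 / 6.847 = 5841.89 → 5841 viewers.

5841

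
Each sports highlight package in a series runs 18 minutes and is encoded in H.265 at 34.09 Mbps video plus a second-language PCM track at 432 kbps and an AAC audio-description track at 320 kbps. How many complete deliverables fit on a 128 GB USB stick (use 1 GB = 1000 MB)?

18 min = 1080 s
Audio total: 432 + 320 = 752 kbps = 0.752 Mbps.
Total bitrate: 34.842 Mbps.
Per item: 34.842 Mbps × 1080 s = 37,629 Mb = 4,704 MB.
Capacity: 128 GB = 1,024,000 Mb; 27.21 items → 27 complete.

27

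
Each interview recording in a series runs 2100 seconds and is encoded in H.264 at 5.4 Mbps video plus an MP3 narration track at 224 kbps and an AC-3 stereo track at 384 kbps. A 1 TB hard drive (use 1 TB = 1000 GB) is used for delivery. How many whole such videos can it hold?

Audio total: 224 + 384 = 608 kbps = 0.608 Mbps.
Total bitrate: 6.008 Mbps.
Per item: 6.008 Mbps × 2100 s = 12,617 Mb = 1,577 MB.
Capacity: 1 TB = 8,000,000 Mb; 634.08 items → 634 complete.

634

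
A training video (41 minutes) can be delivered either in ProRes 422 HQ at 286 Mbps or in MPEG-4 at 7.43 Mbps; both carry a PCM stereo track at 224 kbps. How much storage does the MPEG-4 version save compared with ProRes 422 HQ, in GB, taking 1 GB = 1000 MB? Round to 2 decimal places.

85.66 GB

41 min = 2460 s
Audio: 224 kbps = 0.224 Mbps.
ProRes 422 HQ: 286.224 Mbps × 2460 s = 704111.0 Mb = 88.014 GB.
MPEG-4: 7.654 Mbps × 2460 s = 18828.8 Mb = 2.354 GB.
Saving: 88.014 − 2.354 = 85.660 GB.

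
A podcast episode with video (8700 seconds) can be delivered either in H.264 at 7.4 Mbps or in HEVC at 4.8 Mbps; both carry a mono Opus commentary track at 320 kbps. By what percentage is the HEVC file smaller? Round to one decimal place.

Audio: 320 kbps = 0.320 Mbps.
H.264: 7.720 Mbps × 8700 s = 67164.0 Mb = 7.819 GiB.
HEVC: 5.120 Mbps × 8700 s = 44544.0 Mb = 5.186 GiB.
Reduction: (1 − 5.186/7.819) × 100 = 33.68%.

33.7%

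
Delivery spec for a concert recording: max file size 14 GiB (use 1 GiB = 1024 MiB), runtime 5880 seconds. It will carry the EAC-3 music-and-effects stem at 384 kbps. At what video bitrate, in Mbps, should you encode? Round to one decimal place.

20.1 Mbps

Budget: 14 GiB = 120259.1 Mb.
Total bitrate budget: 120259.1 Mb / 5880 s = 20.452 Mbps.
Audio: 384 kbps = 0.384 Mbps.
Video: 20.452 − 0.384 = 20.068 Mbps.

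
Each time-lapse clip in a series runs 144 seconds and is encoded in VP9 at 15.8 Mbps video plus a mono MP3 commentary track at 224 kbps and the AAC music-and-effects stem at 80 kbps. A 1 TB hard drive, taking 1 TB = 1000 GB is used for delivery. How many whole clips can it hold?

3449

Audio total: 224 + 80 = 304 kbps = 0.304 Mbps.
Total bitrate: 16.104 Mbps.
Per item: 16.104 Mbps × 144 s = 2,319 Mb = 289.9 MB.
Capacity: 1 TB = 8,000,000 Mb; 3449.80 items → 3449 complete.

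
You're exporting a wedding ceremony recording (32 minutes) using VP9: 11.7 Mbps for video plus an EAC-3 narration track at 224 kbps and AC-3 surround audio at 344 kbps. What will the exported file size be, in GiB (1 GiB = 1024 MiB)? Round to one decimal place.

2.7 GiB

32 min = 1920 s
Audio total: 224 + 344 = 568 kbps = 0.568 Mbps.
Total bitrate: 11.7 + 0.568 = 12.268 Mbps.
Stream data: 12.268 Mbps × 1920 s = 23554.6 Mb.
23,555 Mb = 2,944,320,000 bytes ÷ 1,073,741,824 = 2.742 GiB.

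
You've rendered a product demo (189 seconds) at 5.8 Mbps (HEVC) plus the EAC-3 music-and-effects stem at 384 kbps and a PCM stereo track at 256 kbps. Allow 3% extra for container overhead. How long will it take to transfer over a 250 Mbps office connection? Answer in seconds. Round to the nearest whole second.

Audio total: 384 + 256 = 640 kbps = 0.640 Mbps.
Total bitrate: 6.440 Mbps.
File: 6.440 Mbps × 189 s = 1217.2 Mb.
With 3% container overhead: ×1.03. → 1253.7 Mb.
At 250 Mbps: 1253.7 / 250 = 5.0 s ≈ 5.01 seconds.

5 seconds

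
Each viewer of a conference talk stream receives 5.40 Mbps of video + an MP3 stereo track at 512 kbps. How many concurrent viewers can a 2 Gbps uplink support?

338

Audio: 512 kbps = 0.512 Mbps.
Per-viewer media rate: 5.912 Mbps.
2 Gbps = 2,000 Mbps; 2,000 / 5.912 = 338.29 → 338 viewers.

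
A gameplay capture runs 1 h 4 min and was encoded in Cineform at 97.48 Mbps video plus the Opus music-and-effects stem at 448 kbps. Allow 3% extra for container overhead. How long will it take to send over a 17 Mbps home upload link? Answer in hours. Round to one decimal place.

6.3 hours

1 h 4 min = 64 min = 3840 s
Audio: 448 kbps = 0.448 Mbps.
Total bitrate: 97.928 Mbps.
File: 97.928 Mbps × 3840 s = 376043.5 Mb.
With 3% container overhead: ×1.03. → 387324.8 Mb.
At 17 Mbps: 387324.8 / 17 = 22783.8 s ≈ 6.33 hours.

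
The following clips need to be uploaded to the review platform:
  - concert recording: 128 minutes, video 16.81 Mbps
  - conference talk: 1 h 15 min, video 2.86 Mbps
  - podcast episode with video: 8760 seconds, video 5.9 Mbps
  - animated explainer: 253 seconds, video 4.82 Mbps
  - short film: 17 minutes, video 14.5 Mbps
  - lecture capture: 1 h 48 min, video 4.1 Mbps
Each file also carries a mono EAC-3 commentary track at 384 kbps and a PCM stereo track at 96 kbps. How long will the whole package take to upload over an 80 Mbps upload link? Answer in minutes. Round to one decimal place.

52.1 minutes

Audio total: 384 + 96 = 480 kbps = 0.480 Mbps.
concert recording: 17.290 Mbps × 7680 s = 132787.2 Mb
conference talk: 3.340 Mbps × 4500 s = 15030.0 Mb
podcast episode with video: 6.380 Mbps × 8760 s = 55888.8 Mb
animated explainer: 5.300 Mbps × 253 s = 1340.9 Mb
short film: 14.980 Mbps × 1020 s = 15279.6 Mb
lecture capture: 4.580 Mbps × 6480 s = 29678.4 Mb
Total: 250004.9 Mb = 31250.6 MB.
At 80 Mbps: 250004.9 / 80 = 3125 s ≈ 52.1 minutes.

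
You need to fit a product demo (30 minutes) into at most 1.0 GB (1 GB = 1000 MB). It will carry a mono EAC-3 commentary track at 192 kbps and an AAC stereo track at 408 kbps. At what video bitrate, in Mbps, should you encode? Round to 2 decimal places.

Budget: 1.0 GB = 8000.0 Mb.
30 min = 1800 s
Total bitrate budget: 8000.0 Mb / 1800 s = 4.444 Mbps.
Audio total: 192 + 408 = 600 kbps = 0.600 Mbps.
Video: 4.444 − 0.600 = 3.844 Mbps.

3.84 Mbps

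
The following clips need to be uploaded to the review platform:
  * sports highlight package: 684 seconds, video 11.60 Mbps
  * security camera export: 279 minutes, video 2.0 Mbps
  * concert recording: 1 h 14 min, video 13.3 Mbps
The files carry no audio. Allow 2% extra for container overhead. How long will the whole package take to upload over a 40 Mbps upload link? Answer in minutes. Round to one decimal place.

42.7 minutes

sports highlight package: 11.600 Mbps × 684 s × 1.02 = 8093.1 Mb
security camera export: 2.000 Mbps × 16740 s × 1.02 = 34149.6 Mb
concert recording: 13.300 Mbps × 4440 s × 1.02 = 60233.0 Mb
Total: 102475.7 Mb = 12809.5 MB.
At 40 Mbps: 102475.7 / 40 = 2562 s ≈ 42.7 minutes.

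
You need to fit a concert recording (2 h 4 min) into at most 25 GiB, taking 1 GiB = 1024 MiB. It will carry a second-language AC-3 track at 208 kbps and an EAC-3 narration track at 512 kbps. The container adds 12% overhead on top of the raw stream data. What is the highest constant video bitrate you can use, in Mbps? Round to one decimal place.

25.1 Mbps

Budget: 25 GiB = 214748.4 Mb.
Stream payload after overhead: 214748.4 / 1.12 = 191739.6 Mb.
2 h 4 min = 124 min = 7440 s
Total bitrate budget: 191739.6 Mb / 7440 s = 25.771 Mbps.
Audio total: 208 + 512 = 720 kbps = 0.720 Mbps.
Video: 25.771 − 0.720 = 25.051 Mbps.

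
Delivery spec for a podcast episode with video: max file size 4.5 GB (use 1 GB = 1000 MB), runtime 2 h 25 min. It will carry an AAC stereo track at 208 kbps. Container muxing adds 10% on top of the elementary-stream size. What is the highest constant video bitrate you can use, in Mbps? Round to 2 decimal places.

Budget: 4.5 GB = 36000.0 Mb.
Stream payload after overhead: 36000.0 / 1.10 = 32727.3 Mb.
2 h 25 min = 145 min = 8700 s
Total bitrate budget: 32727.3 Mb / 8700 s = 3.762 Mbps.
Audio: 208 kbps = 0.208 Mbps.
Video: 3.762 − 0.208 = 3.554 Mbps.

3.55 Mbps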